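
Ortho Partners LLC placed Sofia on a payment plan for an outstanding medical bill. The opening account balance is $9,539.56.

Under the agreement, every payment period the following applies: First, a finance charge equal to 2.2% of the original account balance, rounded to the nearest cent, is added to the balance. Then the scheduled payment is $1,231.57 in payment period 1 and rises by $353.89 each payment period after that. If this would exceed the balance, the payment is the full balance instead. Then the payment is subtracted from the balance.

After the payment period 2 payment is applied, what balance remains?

# | Opening | Interest | Payment | End bal
1 | $9,539.56 | $209.87 | $1,231.57 | $8,517.86
2 | $8,517.86 | $209.87 | $1,585.46 | $7,142.27

$7,142.27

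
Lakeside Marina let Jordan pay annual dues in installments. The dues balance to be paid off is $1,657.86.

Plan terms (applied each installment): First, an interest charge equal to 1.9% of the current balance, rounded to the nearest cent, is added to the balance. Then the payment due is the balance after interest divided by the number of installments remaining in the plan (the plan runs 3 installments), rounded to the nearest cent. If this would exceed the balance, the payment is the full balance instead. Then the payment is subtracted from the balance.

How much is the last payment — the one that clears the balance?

$584.72

# | Opening | Interest | Payment | End bal
1 | $1,657.86 | $31.50 | $563.12 | $1,126.24
2 | $1,126.24 | $21.40 | $573.82 | $573.82
3 | $573.82 | $10.90 | $584.72 | $0.00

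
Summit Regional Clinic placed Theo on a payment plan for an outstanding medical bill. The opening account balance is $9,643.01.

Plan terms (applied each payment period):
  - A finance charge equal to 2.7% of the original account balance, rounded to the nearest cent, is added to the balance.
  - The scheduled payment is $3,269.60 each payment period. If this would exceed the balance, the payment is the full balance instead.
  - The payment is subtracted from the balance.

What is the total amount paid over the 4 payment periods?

$10,684.45

Payment period 1: opening $9,643.01; interest $260.36 → $9,903.37; payment $3,269.60; balance $6,633.77
Payment period 2: opening $6,633.77; interest $260.36 → $6,894.13; payment $3,269.60; balance $3,624.53
Payment period 3: opening $3,624.53; interest $260.36 → $3,884.89; payment $3,269.60; balance $615.29
Payment period 4: opening $615.29; interest $260.36 → $875.65; payment $875.65; balance $0.00
Total paid: $10,684.45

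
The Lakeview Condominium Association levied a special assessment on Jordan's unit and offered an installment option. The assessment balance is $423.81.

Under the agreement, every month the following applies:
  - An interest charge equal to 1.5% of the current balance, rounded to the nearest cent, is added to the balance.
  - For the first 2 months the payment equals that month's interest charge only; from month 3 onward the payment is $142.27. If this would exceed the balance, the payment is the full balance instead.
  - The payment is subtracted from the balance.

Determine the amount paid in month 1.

Month 1: $423.81 +$6.36 interest = $430.17; pay $6.36 → $423.81

$6.36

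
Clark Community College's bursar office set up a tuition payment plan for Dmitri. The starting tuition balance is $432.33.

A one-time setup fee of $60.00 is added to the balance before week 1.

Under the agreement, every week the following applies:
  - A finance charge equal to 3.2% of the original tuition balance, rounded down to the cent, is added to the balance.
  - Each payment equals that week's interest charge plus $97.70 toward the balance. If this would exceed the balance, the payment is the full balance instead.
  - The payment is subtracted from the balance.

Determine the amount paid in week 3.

Week 1: opening $492.33; interest $13.83 → $506.16; payment $111.53; balance $394.63
Week 2: opening $394.63; interest $13.83 → $408.46; payment $111.53; balance $296.93
Week 3: opening $296.93; interest $13.83 → $310.76; payment $111.53; balance $199.23

$111.53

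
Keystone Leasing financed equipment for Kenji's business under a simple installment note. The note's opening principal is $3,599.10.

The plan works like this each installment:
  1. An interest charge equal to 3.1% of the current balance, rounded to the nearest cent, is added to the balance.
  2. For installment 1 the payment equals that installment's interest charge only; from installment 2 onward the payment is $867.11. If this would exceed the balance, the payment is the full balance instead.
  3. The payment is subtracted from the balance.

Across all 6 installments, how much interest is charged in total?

Installment 1: opening $3,599.10; interest $111.57 → $3,710.67; payment $111.57; balance $3,599.10
Installment 2: opening $3,599.10; interest $111.57 → $3,710.67; payment $867.11; balance $2,843.56
Installment 3: opening $2,843.56; interest $88.15 → $2,931.71; payment $867.11; balance $2,064.60
Installment 4: opening $2,064.60; interest $64.00 → $2,128.60; payment $867.11; balance $1,261.49
Installment 5: opening $1,261.49; interest $39.11 → $1,300.60; payment $867.11; balance $433.49
Installment 6: opening $433.49; interest $13.44 → $446.93; payment $446.93; balance $0.00
Total interest: $111.57 + $111.57 + $88.15 + $64.00 + $39.11 + $13.44 = $427.84

$427.84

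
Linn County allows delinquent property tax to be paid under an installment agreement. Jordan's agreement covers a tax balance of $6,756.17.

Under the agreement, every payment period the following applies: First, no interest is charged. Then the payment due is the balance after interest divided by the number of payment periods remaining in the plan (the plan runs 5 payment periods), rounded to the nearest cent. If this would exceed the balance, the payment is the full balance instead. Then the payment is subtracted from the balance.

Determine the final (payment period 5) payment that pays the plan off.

$1,351.23

Payment period 1: $6,756.17 − $1,351.23 → $5,404.94
Payment period 2: $5,404.94 − $1,351.24 → $4,053.70
Payment period 3: $4,053.70 − $1,351.23 → $2,702.47
Payment period 4: $2,702.47 − $1,351.24 → $1,351.23
Payment period 5: $1,351.23 − $1,351.23 → $0.00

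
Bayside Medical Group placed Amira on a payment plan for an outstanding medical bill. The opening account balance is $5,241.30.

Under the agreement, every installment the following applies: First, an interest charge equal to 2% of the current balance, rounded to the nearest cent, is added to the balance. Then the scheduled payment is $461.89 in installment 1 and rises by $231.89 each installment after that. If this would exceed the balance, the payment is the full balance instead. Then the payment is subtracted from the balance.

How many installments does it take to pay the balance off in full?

6

Installment 1: $5,241.30 +$104.83 interest = $5,346.13; pay $461.89 → $4,884.24
Installment 2: $4,884.24 +$97.68 interest = $4,981.92; pay $693.78 → $4,288.14
Installment 3: $4,288.14 +$85.76 interest = $4,373.90; pay $925.67 → $3,448.23
Installment 4: $3,448.23 +$68.96 interest = $3,517.19; pay $1,157.56 → $2,359.63
Installment 5: $2,359.63 +$47.19 interest = $2,406.82; pay $1,389.45 → $1,017.37
Installment 6: $1,017.37 +$20.35 interest = $1,037.72; pay $1,037.72 → $0.00
Balance reaches $0.00 in installment 6.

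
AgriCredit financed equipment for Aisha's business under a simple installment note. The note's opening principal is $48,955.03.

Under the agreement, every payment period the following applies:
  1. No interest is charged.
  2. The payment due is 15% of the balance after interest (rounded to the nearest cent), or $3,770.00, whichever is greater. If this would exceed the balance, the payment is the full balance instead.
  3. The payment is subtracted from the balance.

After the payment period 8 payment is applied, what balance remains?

$10,411.61

Payment period 1: opening $48,955.03; payment $7,343.25; balance $41,611.78
Payment period 2: opening $41,611.78; payment $6,241.77; balance $35,370.01
Payment period 3: opening $35,370.01; payment $5,305.50; balance $30,064.51
Payment period 4: opening $30,064.51; payment $4,509.68; balance $25,554.83
Payment period 5: opening $25,554.83; payment $3,833.22; balance $21,721.61
Payment period 6: opening $21,721.61; payment $3,770.00; balance $17,951.61
Payment period 7: opening $17,951.61; payment $3,770.00; balance $14,181.61
Payment period 8: opening $14,181.61; payment $3,770.00; balance $10,411.61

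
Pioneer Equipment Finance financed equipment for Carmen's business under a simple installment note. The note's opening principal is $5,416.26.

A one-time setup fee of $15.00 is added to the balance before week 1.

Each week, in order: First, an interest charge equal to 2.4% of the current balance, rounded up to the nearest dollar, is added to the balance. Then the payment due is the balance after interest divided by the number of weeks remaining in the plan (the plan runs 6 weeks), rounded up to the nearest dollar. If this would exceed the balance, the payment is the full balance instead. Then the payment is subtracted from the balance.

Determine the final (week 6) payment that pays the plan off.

$1,043.26

# | Opening | Interest | Payment | End bal
1 | $5,431.26 | $131.00 | $928.00 | $4,634.26
2 | $4,634.26 | $112.00 | $950.00 | $3,796.26
3 | $3,796.26 | $92.00 | $973.00 | $2,915.26
4 | $2,915.26 | $70.00 | $996.00 | $1,989.26
5 | $1,989.26 | $48.00 | $1,019.00 | $1,018.26
6 | $1,018.26 | $25.00 | $1,043.26 | $0.00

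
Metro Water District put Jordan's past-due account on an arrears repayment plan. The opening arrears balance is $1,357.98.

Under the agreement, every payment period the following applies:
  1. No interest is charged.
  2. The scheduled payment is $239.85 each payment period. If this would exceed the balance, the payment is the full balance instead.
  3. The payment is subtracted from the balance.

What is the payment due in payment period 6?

$158.73

Payment period 1: opening $1,357.98; payment $239.85; balance $1,118.13
Payment period 2: opening $1,118.13; payment $239.85; balance $878.28
Payment period 3: opening $878.28; payment $239.85; balance $638.43
Payment period 4: opening $638.43; payment $239.85; balance $398.58
Payment period 5: opening $398.58; payment $239.85; balance $158.73
Payment period 6: opening $158.73; payment $158.73; balance $0.00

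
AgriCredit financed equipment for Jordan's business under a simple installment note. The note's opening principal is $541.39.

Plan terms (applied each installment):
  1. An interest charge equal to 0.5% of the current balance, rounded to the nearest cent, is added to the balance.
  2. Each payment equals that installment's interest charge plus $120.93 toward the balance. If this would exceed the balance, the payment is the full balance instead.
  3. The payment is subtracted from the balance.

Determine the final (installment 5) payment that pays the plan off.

Installment 1: $541.39 +$2.71 interest = $544.10; pay $123.64 → $420.46
Installment 2: $420.46 +$2.10 interest = $422.56; pay $123.03 → $299.53
Installment 3: $299.53 +$1.50 interest = $301.03; pay $122.43 → $178.60
Installment 4: $178.60 +$0.89 interest = $179.49; pay $121.82 → $57.67
Installment 5: $57.67 +$0.29 interest = $57.96; pay $57.96 → $0.00

$57.96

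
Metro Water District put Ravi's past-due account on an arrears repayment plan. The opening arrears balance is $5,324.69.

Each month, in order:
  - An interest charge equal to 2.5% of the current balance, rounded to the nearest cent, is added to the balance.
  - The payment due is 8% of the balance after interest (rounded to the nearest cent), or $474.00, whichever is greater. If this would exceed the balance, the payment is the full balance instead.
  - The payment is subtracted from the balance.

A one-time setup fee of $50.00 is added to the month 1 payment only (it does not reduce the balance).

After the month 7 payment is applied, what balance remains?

Month 1: opening $5,324.69; interest $133.12 → $5,457.81; payment $474.00 (+ $50.00 fee); balance $4,983.81
Month 2: opening $4,983.81; interest $124.60 → $5,108.41; payment $474.00; balance $4,634.41
Month 3: opening $4,634.41; interest $115.86 → $4,750.27; payment $474.00; balance $4,276.27
Month 4: opening $4,276.27; interest $106.91 → $4,383.18; payment $474.00; balance $3,909.18
Month 5: opening $3,909.18; interest $97.73 → $4,006.91; payment $474.00; balance $3,532.91
Month 6: opening $3,532.91; interest $88.32 → $3,621.23; payment $474.00; balance $3,147.23
Month 7: opening $3,147.23; interest $78.68 → $3,225.91; payment $474.00; balance $2,751.91

$2,751.91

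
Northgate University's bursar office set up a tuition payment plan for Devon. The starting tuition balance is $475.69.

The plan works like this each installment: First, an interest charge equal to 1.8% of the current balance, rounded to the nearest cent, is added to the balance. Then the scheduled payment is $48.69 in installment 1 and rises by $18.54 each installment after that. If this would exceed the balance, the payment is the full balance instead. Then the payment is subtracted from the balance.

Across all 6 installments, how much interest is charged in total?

$33.51

# | Opening | Interest | Payment | End bal
1 | $475.69 | $8.56 | $48.69 | $435.56
2 | $435.56 | $7.84 | $67.23 | $376.17
3 | $376.17 | $6.77 | $85.77 | $297.17
4 | $297.17 | $5.35 | $104.31 | $198.21
5 | $198.21 | $3.57 | $122.85 | $78.93
6 | $78.93 | $1.42 | $80.35 | $0.00
Total interest: $8.56 + $7.84 + $6.77 + $5.35 + $3.57 + $1.42 = $33.51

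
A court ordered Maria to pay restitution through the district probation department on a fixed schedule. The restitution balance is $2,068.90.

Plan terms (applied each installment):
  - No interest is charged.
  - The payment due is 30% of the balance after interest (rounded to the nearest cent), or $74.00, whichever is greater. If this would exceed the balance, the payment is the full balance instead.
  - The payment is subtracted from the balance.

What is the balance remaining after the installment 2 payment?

$1,013.76

# | Opening | Payment | End bal
1 | $2,068.90 | $620.67 | $1,448.23
2 | $1,448.23 | $434.47 | $1,013.76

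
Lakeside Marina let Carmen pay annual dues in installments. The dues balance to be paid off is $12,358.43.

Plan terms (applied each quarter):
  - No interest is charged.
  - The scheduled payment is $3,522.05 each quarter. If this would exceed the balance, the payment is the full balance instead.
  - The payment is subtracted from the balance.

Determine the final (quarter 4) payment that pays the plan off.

$1,792.28

Quarter 1: opening $12,358.43; payment $3,522.05; balance $8,836.38
Quarter 2: opening $8,836.38; payment $3,522.05; balance $5,314.33
Quarter 3: opening $5,314.33; payment $3,522.05; balance $1,792.28
Quarter 4: opening $1,792.28; payment $1,792.28; balance $0.00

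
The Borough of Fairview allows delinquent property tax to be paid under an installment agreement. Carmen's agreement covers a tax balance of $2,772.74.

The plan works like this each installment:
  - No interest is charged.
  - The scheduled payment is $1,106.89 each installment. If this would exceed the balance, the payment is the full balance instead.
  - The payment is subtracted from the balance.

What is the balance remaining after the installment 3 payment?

$0.00

Installment 1: $2,772.74 − $1,106.89 → $1,665.85
Installment 2: $1,665.85 − $1,106.89 → $558.96
Installment 3: $558.96 − $558.96 → $0.00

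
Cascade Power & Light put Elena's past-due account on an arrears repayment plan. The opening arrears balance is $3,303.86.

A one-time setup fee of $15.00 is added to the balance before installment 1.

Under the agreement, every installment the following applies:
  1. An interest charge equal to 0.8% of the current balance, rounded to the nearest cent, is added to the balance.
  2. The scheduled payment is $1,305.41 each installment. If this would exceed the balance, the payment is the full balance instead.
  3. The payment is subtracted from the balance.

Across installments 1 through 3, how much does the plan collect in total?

# | Opening | Interest | Payment | End bal
1 | $3,318.86 | $26.55 | $1,305.41 | $2,040.00
2 | $2,040.00 | $16.32 | $1,305.41 | $750.91
3 | $750.91 | $6.01 | $756.92 | $0.00
Total paid: $3,367.74

$3,367.74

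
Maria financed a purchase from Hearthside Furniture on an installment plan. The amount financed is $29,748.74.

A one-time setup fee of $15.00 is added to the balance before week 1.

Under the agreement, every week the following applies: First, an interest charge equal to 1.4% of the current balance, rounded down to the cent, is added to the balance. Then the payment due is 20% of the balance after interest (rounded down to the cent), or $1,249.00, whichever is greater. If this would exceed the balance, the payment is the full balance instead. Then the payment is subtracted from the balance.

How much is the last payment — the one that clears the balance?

Week 1: $29,763.74 +$416.69 interest = $30,180.43; pay $6,036.08 → $24,144.35
Week 2: $24,144.35 +$338.02 interest = $24,482.37; pay $4,896.47 → $19,585.90
Week 3: $19,585.90 +$274.20 interest = $19,860.10; pay $3,972.02 → $15,888.08
Week 4: $15,888.08 +$222.43 interest = $16,110.51; pay $3,222.10 → $12,888.41
Week 5: $12,888.41 +$180.43 interest = $13,068.84; pay $2,613.76 → $10,455.08
Week 6: $10,455.08 +$146.37 interest = $10,601.45; pay $2,120.29 → $8,481.16
Week 7: $8,481.16 +$118.73 interest = $8,599.89; pay $1,719.97 → $6,879.92
Week 8: $6,879.92 +$96.31 interest = $6,976.23; pay $1,395.24 → $5,580.99
Week 9: $5,580.99 +$78.13 interest = $5,659.12; pay $1,249.00 → $4,410.12
Week 10: $4,410.12 +$61.74 interest = $4,471.86; pay $1,249.00 → $3,222.86
Week 11: $3,222.86 +$45.12 interest = $3,267.98; pay $1,249.00 → $2,018.98
Week 12: $2,018.98 +$28.26 interest = $2,047.24; pay $1,249.00 → $798.24
Week 13: $798.24 +$11.17 interest = $809.41; pay $809.41 → $0.00

$809.41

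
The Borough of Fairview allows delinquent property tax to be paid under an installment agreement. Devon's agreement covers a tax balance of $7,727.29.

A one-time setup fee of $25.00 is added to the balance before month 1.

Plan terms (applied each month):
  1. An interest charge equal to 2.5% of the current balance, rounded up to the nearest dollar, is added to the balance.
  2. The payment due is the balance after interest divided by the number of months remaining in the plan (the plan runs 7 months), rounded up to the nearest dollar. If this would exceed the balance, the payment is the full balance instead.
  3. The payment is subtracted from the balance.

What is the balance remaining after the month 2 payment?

Month 1: opening $7,752.29; interest $194.00 → $7,946.29; payment $1,136.00; balance $6,810.29
Month 2: opening $6,810.29; interest $171.00 → $6,981.29; payment $1,164.00; balance $5,817.29

$5,817.29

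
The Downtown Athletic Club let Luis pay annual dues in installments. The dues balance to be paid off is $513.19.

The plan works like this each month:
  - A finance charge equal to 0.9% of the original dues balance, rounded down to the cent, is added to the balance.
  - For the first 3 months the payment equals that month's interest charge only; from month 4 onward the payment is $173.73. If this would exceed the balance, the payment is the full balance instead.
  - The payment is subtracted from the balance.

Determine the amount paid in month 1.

$4.61

# | Opening | Interest | Payment | End bal
1 | $513.19 | $4.61 | $4.61 | $513.19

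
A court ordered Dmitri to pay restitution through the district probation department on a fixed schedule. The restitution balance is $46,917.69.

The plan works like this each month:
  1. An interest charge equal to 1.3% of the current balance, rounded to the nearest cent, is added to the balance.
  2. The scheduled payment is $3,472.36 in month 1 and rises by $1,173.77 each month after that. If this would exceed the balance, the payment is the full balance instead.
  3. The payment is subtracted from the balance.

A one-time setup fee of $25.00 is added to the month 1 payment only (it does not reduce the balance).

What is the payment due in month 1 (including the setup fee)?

# | Opening | Interest | Payment | Fee | End bal
1 | $46,917.69 | $609.93 | $3,472.36 | $25.00 | $44,055.26

$3,497.36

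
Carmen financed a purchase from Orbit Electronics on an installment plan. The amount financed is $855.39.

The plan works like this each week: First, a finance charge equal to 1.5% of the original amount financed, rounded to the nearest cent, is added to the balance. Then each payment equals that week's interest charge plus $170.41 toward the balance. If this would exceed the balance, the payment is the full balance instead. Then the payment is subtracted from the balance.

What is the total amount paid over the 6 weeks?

$932.37

Week 1: opening $855.39; interest $12.83 → $868.22; payment $183.24; balance $684.98
Week 2: opening $684.98; interest $12.83 → $697.81; payment $183.24; balance $514.57
Week 3: opening $514.57; interest $12.83 → $527.40; payment $183.24; balance $344.16
Week 4: opening $344.16; interest $12.83 → $356.99; payment $183.24; balance $173.75
Week 5: opening $173.75; interest $12.83 → $186.58; payment $183.24; balance $3.34
Week 6: opening $3.34; interest $12.83 → $16.17; payment $16.17; balance $0.00
Total paid: $932.37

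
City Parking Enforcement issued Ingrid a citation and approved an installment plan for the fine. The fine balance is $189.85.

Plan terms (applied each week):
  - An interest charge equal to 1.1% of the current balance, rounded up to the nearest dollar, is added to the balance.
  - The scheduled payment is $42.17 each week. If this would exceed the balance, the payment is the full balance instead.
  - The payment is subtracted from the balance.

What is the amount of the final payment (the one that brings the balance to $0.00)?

$30.17

Week 1: opening $189.85; interest $3.00 → $192.85; payment $42.17; balance $150.68
Week 2: opening $150.68; interest $2.00 → $152.68; payment $42.17; balance $110.51
Week 3: opening $110.51; interest $2.00 → $112.51; payment $42.17; balance $70.34
Week 4: opening $70.34; interest $1.00 → $71.34; payment $42.17; balance $29.17
Week 5: opening $29.17; interest $1.00 → $30.17; payment $30.17; balance $0.00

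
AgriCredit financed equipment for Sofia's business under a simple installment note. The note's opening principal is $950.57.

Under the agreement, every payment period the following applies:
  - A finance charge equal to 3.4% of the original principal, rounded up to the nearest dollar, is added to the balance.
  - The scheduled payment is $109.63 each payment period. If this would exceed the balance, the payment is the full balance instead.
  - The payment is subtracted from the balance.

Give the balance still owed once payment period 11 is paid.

$107.64

Payment period 1: $950.57 +$33.00 interest = $983.57; pay $109.63 → $873.94
Payment period 2: $873.94 +$33.00 interest = $906.94; pay $109.63 → $797.31
Payment period 3: $797.31 +$33.00 interest = $830.31; pay $109.63 → $720.68
Payment period 4: $720.68 +$33.00 interest = $753.68; pay $109.63 → $644.05
Payment period 5: $644.05 +$33.00 interest = $677.05; pay $109.63 → $567.42
Payment period 6: $567.42 +$33.00 interest = $600.42; pay $109.63 → $490.79
Payment period 7: $490.79 +$33.00 interest = $523.79; pay $109.63 → $414.16
Payment period 8: $414.16 +$33.00 interest = $447.16; pay $109.63 → $337.53
Payment period 9: $337.53 +$33.00 interest = $370.53; pay $109.63 → $260.90
Payment period 10: $260.90 +$33.00 interest = $293.90; pay $109.63 → $184.27
Payment period 11: $184.27 +$33.00 interest = $217.27; pay $109.63 → $107.64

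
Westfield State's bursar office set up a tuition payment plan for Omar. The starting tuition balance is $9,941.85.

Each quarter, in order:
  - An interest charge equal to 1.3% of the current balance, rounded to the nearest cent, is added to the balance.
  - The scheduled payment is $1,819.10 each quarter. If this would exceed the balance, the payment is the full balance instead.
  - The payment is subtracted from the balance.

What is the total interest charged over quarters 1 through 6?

$440.17

Quarter 1: opening $9,941.85; interest $129.24 → $10,071.09; payment $1,819.10; balance $8,251.99
Quarter 2: opening $8,251.99; interest $107.28 → $8,359.27; payment $1,819.10; balance $6,540.17
Quarter 3: opening $6,540.17; interest $85.02 → $6,625.19; payment $1,819.10; balance $4,806.09
Quarter 4: opening $4,806.09; interest $62.48 → $4,868.57; payment $1,819.10; balance $3,049.47
Quarter 5: opening $3,049.47; interest $39.64 → $3,089.11; payment $1,819.10; balance $1,270.01
Quarter 6: opening $1,270.01; interest $16.51 → $1,286.52; payment $1,286.52; balance $0.00
Total interest: $129.24 + $107.28 + $85.02 + $62.48 + $39.64 + $16.51 = $440.17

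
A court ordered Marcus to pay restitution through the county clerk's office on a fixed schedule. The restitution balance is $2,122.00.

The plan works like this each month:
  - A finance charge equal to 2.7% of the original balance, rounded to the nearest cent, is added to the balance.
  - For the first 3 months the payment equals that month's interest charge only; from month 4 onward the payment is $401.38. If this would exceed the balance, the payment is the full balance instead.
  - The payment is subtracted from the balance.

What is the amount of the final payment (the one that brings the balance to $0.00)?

Month 1: $2,122.00 +$57.29 interest = $2,179.29; pay $57.29 → $2,122.00
Month 2: $2,122.00 +$57.29 interest = $2,179.29; pay $57.29 → $2,122.00
Month 3: $2,122.00 +$57.29 interest = $2,179.29; pay $57.29 → $2,122.00
Month 4: $2,122.00 +$57.29 interest = $2,179.29; pay $401.38 → $1,777.91
Month 5: $1,777.91 +$57.29 interest = $1,835.20; pay $401.38 → $1,433.82
Month 6: $1,433.82 +$57.29 interest = $1,491.11; pay $401.38 → $1,089.73
Month 7: $1,089.73 +$57.29 interest = $1,147.02; pay $401.38 → $745.64
Month 8: $745.64 +$57.29 interest = $802.93; pay $401.38 → $401.55
Month 9: $401.55 +$57.29 interest = $458.84; pay $401.38 → $57.46
Month 10: $57.46 +$57.29 interest = $114.75; pay $114.75 → $0.00

$114.75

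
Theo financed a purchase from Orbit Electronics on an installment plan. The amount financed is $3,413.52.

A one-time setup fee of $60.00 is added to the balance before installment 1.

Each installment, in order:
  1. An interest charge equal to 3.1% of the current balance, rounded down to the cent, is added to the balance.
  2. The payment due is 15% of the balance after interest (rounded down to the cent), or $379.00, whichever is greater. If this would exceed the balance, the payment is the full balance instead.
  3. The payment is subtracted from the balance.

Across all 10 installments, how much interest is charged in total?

$581.81

Installment 1: opening $3,473.52; interest $107.67 → $3,581.19; payment $537.17; balance $3,044.02
Installment 2: opening $3,044.02; interest $94.36 → $3,138.38; payment $470.75; balance $2,667.63
Installment 3: opening $2,667.63; interest $82.69 → $2,750.32; payment $412.54; balance $2,337.78
Installment 4: opening $2,337.78; interest $72.47 → $2,410.25; payment $379.00; balance $2,031.25
Installment 5: opening $2,031.25; interest $62.96 → $2,094.21; payment $379.00; balance $1,715.21
Installment 6: opening $1,715.21; interest $53.17 → $1,768.38; payment $379.00; balance $1,389.38
Installment 7: opening $1,389.38; interest $43.07 → $1,432.45; payment $379.00; balance $1,053.45
Installment 8: opening $1,053.45; interest $32.65 → $1,086.10; payment $379.00; balance $707.10
Installment 9: opening $707.10; interest $21.92 → $729.02; payment $379.00; balance $350.02
Installment 10: opening $350.02; interest $10.85 → $360.87; payment $360.87; balance $0.00
Total interest: $107.67 + $94.36 + $82.69 + $72.47 + $62.96 + $53.17 + $43.07 + $32.65 + $21.92 + $10.85 = $581.81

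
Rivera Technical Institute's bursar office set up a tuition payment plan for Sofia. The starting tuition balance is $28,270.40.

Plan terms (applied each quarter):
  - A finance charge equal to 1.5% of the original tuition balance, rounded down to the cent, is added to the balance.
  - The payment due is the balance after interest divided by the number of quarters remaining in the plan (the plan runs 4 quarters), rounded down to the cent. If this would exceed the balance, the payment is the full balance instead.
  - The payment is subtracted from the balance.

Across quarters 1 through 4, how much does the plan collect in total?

$29,966.60

Quarter 1: opening $28,270.40; interest $424.05 → $28,694.45; payment $7,173.61; balance $21,520.84
Quarter 2: opening $21,520.84; interest $424.05 → $21,944.89; payment $7,314.96; balance $14,629.93
Quarter 3: opening $14,629.93; interest $424.05 → $15,053.98; payment $7,526.99; balance $7,526.99
Quarter 4: opening $7,526.99; interest $424.05 → $7,951.04; payment $7,951.04; balance $0.00
Total paid: $29,966.60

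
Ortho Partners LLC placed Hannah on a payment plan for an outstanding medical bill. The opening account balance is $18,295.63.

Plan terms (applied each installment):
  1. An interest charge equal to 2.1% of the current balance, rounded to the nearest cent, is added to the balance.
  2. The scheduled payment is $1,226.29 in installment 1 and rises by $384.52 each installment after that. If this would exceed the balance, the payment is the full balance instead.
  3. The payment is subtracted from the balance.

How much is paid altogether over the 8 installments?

$20,388.52

Installment 1: $18,295.63 +$384.21 interest = $18,679.84; pay $1,226.29 → $17,453.55
Installment 2: $17,453.55 +$366.52 interest = $17,820.07; pay $1,610.81 → $16,209.26
Installment 3: $16,209.26 +$340.39 interest = $16,549.65; pay $1,995.33 → $14,554.32
Installment 4: $14,554.32 +$305.64 interest = $14,859.96; pay $2,379.85 → $12,480.11
Installment 5: $12,480.11 +$262.08 interest = $12,742.19; pay $2,764.37 → $9,977.82
Installment 6: $9,977.82 +$209.53 interest = $10,187.35; pay $3,148.89 → $7,038.46
Installment 7: $7,038.46 +$147.81 interest = $7,186.27; pay $3,533.41 → $3,652.86
Installment 8: $3,652.86 +$76.71 interest = $3,729.57; pay $3,729.57 → $0.00
Total paid: $20,388.52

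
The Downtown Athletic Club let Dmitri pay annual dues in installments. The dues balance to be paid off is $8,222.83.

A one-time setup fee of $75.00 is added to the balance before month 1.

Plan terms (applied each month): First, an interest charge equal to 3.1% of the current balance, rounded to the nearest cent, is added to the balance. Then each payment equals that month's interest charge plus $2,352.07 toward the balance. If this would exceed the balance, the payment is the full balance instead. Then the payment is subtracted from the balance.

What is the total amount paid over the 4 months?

Month 1: $8,297.83 +$257.23 interest = $8,555.06; pay $2,609.30 → $5,945.76
Month 2: $5,945.76 +$184.32 interest = $6,130.08; pay $2,536.39 → $3,593.69
Month 3: $3,593.69 +$111.40 interest = $3,705.09; pay $2,463.47 → $1,241.62
Month 4: $1,241.62 +$38.49 interest = $1,280.11; pay $1,280.11 → $0.00
Total paid: $8,889.27

$8,889.27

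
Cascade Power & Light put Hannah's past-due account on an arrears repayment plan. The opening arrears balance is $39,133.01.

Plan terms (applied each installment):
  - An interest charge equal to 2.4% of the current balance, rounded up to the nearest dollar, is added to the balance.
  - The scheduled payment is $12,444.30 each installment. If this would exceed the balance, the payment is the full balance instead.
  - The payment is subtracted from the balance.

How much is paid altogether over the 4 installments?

# | Opening | Interest | Payment | End bal
1 | $39,133.01 | $940.00 | $12,444.30 | $27,628.71
2 | $27,628.71 | $664.00 | $12,444.30 | $15,848.41
3 | $15,848.41 | $381.00 | $12,444.30 | $3,785.11
4 | $3,785.11 | $91.00 | $3,876.11 | $0.00
Total paid: $41,209.01

$41,209.01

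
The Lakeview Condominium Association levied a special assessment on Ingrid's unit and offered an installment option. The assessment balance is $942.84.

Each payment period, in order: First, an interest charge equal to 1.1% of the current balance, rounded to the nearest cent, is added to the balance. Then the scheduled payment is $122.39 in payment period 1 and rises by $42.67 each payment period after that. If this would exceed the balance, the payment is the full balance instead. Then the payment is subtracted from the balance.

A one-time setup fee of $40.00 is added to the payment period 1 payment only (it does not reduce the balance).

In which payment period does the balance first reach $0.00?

# | Opening | Interest | Payment | Fee | End bal
1 | $942.84 | $10.37 | $122.39 | $40.00 | $830.82
2 | $830.82 | $9.14 | $165.06 | — | $674.90
3 | $674.90 | $7.42 | $207.73 | — | $474.59
4 | $474.59 | $5.22 | $250.40 | — | $229.41
5 | $229.41 | $2.52 | $231.93 | — | $0.00
Balance reaches $0.00 in payment period 5.

5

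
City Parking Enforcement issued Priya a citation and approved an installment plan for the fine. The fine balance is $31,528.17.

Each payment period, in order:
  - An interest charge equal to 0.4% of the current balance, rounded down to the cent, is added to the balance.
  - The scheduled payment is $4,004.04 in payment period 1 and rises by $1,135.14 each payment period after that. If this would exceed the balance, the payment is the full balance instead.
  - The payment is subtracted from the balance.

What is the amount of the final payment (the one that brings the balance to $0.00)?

Payment period 1: opening $31,528.17; interest $126.11 → $31,654.28; payment $4,004.04; balance $27,650.24
Payment period 2: opening $27,650.24; interest $110.60 → $27,760.84; payment $5,139.18; balance $22,621.66
Payment period 3: opening $22,621.66; interest $90.48 → $22,712.14; payment $6,274.32; balance $16,437.82
Payment period 4: opening $16,437.82; interest $65.75 → $16,503.57; payment $7,409.46; balance $9,094.11
Payment period 5: opening $9,094.11; interest $36.37 → $9,130.48; payment $8,544.60; balance $585.88
Payment period 6: opening $585.88; interest $2.34 → $588.22; payment $588.22; balance $0.00

$588.22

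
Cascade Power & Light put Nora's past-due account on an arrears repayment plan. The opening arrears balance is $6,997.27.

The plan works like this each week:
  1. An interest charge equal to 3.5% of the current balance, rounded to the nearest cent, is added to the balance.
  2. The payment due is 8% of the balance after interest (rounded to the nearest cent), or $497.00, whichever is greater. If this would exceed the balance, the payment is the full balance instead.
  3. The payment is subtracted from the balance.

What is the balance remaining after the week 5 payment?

# | Opening | Interest | Payment | End bal
1 | $6,997.27 | $244.90 | $579.37 | $6,662.80
2 | $6,662.80 | $233.20 | $551.68 | $6,344.32
3 | $6,344.32 | $222.05 | $525.31 | $6,041.06
4 | $6,041.06 | $211.44 | $500.20 | $5,752.30
5 | $5,752.30 | $201.33 | $497.00 | $5,456.63

$5,456.63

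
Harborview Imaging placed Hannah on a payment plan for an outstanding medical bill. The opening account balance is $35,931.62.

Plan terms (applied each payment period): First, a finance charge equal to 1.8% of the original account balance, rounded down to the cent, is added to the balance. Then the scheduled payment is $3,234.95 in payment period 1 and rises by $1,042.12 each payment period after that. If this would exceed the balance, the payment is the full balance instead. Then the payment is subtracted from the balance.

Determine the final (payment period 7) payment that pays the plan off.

$5,417.44

# | Opening | Interest | Payment | End bal
1 | $35,931.62 | $646.76 | $3,234.95 | $33,343.43
2 | $33,343.43 | $646.76 | $4,277.07 | $29,713.12
3 | $29,713.12 | $646.76 | $5,319.19 | $25,040.69
4 | $25,040.69 | $646.76 | $6,361.31 | $19,326.14
5 | $19,326.14 | $646.76 | $7,403.43 | $12,569.47
6 | $12,569.47 | $646.76 | $8,445.55 | $4,770.68
7 | $4,770.68 | $646.76 | $5,417.44 | $0.00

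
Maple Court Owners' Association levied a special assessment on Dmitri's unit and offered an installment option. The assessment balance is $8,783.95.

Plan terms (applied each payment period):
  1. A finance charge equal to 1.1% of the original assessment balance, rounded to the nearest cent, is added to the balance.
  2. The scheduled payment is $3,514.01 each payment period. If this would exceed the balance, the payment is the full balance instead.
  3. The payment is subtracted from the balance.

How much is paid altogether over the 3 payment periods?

$9,073.81

Payment period 1: opening $8,783.95; interest $96.62 → $8,880.57; payment $3,514.01; balance $5,366.56
Payment period 2: opening $5,366.56; interest $96.62 → $5,463.18; payment $3,514.01; balance $1,949.17
Payment period 3: opening $1,949.17; interest $96.62 → $2,045.79; payment $2,045.79; balance $0.00
Total paid: $9,073.81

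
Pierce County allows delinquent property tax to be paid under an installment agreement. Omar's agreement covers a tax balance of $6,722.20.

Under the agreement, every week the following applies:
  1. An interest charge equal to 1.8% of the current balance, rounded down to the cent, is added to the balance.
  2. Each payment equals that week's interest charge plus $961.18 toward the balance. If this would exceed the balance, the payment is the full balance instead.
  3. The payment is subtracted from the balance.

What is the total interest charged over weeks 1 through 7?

$483.63

Week 1: opening $6,722.20; interest $120.99 → $6,843.19; payment $1,082.17; balance $5,761.02
Week 2: opening $5,761.02; interest $103.69 → $5,864.71; payment $1,064.87; balance $4,799.84
Week 3: opening $4,799.84; interest $86.39 → $4,886.23; payment $1,047.57; balance $3,838.66
Week 4: opening $3,838.66; interest $69.09 → $3,907.75; payment $1,030.27; balance $2,877.48
Week 5: opening $2,877.48; interest $51.79 → $2,929.27; payment $1,012.97; balance $1,916.30
Week 6: opening $1,916.30; interest $34.49 → $1,950.79; payment $995.67; balance $955.12
Week 7: opening $955.12; interest $17.19 → $972.31; payment $972.31; balance $0.00
Total interest: $120.99 + $103.69 + $86.39 + $69.09 + $51.79 + $34.49 + $17.19 = $483.63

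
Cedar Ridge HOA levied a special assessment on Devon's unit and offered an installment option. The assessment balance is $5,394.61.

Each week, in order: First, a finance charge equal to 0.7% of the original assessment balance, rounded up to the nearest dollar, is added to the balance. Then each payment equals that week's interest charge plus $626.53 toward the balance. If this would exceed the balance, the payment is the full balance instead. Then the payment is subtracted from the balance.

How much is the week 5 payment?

Week 1: opening $5,394.61; interest $38.00 → $5,432.61; payment $664.53; balance $4,768.08
Week 2: opening $4,768.08; interest $38.00 → $4,806.08; payment $664.53; balance $4,141.55
Week 3: opening $4,141.55; interest $38.00 → $4,179.55; payment $664.53; balance $3,515.02
Week 4: opening $3,515.02; interest $38.00 → $3,553.02; payment $664.53; balance $2,888.49
Week 5: opening $2,888.49; interest $38.00 → $2,926.49; payment $664.53; balance $2,261.96

$664.53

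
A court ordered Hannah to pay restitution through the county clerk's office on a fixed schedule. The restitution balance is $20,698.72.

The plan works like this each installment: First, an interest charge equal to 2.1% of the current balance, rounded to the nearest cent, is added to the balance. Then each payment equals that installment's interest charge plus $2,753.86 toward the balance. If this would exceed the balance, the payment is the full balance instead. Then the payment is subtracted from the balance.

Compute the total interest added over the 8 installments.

Installment 1: $20,698.72 +$434.67 interest = $21,133.39; pay $3,188.53 → $17,944.86
Installment 2: $17,944.86 +$376.84 interest = $18,321.70; pay $3,130.70 → $15,191.00
Installment 3: $15,191.00 +$319.01 interest = $15,510.01; pay $3,072.87 → $12,437.14
Installment 4: $12,437.14 +$261.18 interest = $12,698.32; pay $3,015.04 → $9,683.28
Installment 5: $9,683.28 +$203.35 interest = $9,886.63; pay $2,957.21 → $6,929.42
Installment 6: $6,929.42 +$145.52 interest = $7,074.94; pay $2,899.38 → $4,175.56
Installment 7: $4,175.56 +$87.69 interest = $4,263.25; pay $2,841.55 → $1,421.70
Installment 8: $1,421.70 +$29.86 interest = $1,451.56; pay $1,451.56 → $0.00
Total interest: $434.67 + $376.84 + $319.01 + $261.18 + $203.35 + $145.52 + $87.69 + $29.86 = $1,858.12

$1,858.12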